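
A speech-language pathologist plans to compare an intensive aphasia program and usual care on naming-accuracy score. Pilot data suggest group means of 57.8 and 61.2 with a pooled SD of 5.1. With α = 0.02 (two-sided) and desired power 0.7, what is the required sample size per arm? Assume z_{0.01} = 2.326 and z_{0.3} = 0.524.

Cohen's d = |M₁ − M₂| / SD_pooled = |57.8 − 61.2| / 5.1 = 3.4 / 5.1 = 0.667.
For two independent groups with equal n: n = 2·((z_{α/2} + z_β) / d)².
z_{α/2} + z_β = 2.326 + 0.524 = 2.850.
n = 2 × (2.850 / 0.667)² = 2 × 4.273² = 2 × 18.26 = 36.5.
Round up to the next whole participant.

n = 37 per group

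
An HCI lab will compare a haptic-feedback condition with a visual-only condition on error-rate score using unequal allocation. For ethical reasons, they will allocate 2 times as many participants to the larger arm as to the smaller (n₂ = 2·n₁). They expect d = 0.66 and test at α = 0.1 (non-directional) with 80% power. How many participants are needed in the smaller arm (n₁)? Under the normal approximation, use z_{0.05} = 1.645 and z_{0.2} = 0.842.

With allocation ratio k = n₂/n₁ = 2, Var(x̄₁−x̄₂) = σ²(1/n₁ + 1/(k·n₁)) = σ²·(k+1)/(k·n₁).
So n₁ = (1 + 1/k)·((z_{α/2} + z_β)/d)² = 1.500 × (2.487/0.66)².
n₁ = 1.500 × 14.20 = 21.3.
Round up: n₁ = 22, giving n₂ = 2 × 22 = 44.

n₁ = 22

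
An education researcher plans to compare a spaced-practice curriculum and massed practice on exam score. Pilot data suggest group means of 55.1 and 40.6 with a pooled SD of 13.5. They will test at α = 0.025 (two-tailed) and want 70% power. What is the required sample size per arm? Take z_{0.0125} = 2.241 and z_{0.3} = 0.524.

n = 14 per group

Cohen's d = |M₁ − M₂| / SD_pooled = |55.1 − 40.6| / 13.5 = 14.5 / 13.5 = 1.074.
For two independent groups with equal n: n = 2·((z_{α/2} + z_β) / d)².
z_{α/2} + z_β = 2.241 + 0.524 = 2.765.
n = 2 × (2.765 / 1.074)² = 2 × 2.574² = 2 × 6.63 = 13.3.
Round up to the next whole participant.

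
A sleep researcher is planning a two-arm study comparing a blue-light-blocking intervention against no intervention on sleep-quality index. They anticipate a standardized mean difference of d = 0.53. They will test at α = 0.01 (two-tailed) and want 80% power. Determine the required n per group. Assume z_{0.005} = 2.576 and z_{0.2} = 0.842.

n = 84 per group

For two independent groups with equal n: n = 2·((z_{α/2} + z_β) / d)².
z_{α/2} + z_β = 2.576 + 0.842 = 3.418.
n = 2 × (3.418 / 0.53)² = 2 × 6.449² = 2 × 41.59 = 83.2.
Round up to the next whole participant.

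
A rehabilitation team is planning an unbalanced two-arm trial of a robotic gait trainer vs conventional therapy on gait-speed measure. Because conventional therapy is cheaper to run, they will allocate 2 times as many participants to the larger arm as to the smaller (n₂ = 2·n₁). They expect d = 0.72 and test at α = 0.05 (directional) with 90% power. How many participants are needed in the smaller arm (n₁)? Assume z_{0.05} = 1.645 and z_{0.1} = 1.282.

n₁ = 25

With allocation ratio k = n₂/n₁ = 2, Var(x̄₁−x̄₂) = σ²(1/n₁ + 1/(k·n₁)) = σ²·(k+1)/(k·n₁).
So n₁ = (1 + 1/k)·((z_{α} + z_β)/d)² = 1.500 × (2.927/0.72)².
n₁ = 1.500 × 16.53 = 24.8.
Round up: n₁ = 25, giving n₂ = 2 × 25 = 50.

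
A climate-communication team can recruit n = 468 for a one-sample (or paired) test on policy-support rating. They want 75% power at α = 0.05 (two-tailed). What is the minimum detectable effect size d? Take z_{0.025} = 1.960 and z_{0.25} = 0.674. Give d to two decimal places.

d_min ≈ 0.12

For a single sample (or paired design) of n = 468: d_min = (z_{α/2} + z_β)/√n.
z-sum = 1.960 + 0.674 = 2.634.
d_min = 2.634 / √468 = 2.634 / 21.633 = 0.122.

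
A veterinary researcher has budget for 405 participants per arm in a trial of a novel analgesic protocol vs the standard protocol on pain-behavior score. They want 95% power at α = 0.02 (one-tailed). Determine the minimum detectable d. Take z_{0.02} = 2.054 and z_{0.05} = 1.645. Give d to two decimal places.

d_min ≈ 0.26

For two independent groups of n = 405 each: d_min = (z_{α} + z_β)·√(2/n).
z-sum = 2.054 + 1.645 = 3.699.
d_min = 3.699 × √(2/405) = 3.699 × 0.0703 = 0.260.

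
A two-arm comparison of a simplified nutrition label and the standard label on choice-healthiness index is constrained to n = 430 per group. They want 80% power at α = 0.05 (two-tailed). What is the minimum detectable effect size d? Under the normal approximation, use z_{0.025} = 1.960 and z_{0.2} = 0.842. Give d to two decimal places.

For two independent groups of n = 430 each: d_min = (z_{α/2} + z_β)·√(2/n).
z-sum = 1.960 + 0.842 = 2.802.
d_min = 2.802 × √(2/430) = 2.802 × 0.0682 = 0.191.

d_min ≈ 0.19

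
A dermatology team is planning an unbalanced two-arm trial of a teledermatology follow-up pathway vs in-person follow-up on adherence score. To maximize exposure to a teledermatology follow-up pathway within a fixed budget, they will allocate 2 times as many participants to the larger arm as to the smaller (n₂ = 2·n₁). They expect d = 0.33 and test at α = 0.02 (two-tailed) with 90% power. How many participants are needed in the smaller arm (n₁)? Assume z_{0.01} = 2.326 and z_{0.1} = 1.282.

With allocation ratio k = n₂/n₁ = 2, Var(x̄₁−x̄₂) = σ²(1/n₁ + 1/(k·n₁)) = σ²·(k+1)/(k·n₁).
So n₁ = (1 + 1/k)·((z_{α/2} + z_β)/d)² = 1.500 × (3.608/0.33)².
n₁ = 1.500 × 119.54 = 179.3.
Round up: n₁ = 180, giving n₂ = 2 × 180 = 360.

n₁ = 180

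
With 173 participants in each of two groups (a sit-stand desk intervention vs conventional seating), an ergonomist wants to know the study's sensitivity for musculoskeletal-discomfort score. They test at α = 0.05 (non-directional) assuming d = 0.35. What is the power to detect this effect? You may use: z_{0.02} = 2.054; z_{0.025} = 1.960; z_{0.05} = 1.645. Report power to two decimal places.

power ≈ 0.90

For two equal groups, power = Φ(d·√(n/2) − z_{α/2}).
d·√(n/2) = 0.35 × √(173/2) = 0.35 × 9.301 = 3.255.
z_β = 3.255 − 1.960 = 1.295.
Power = Φ(1.295) = 0.902.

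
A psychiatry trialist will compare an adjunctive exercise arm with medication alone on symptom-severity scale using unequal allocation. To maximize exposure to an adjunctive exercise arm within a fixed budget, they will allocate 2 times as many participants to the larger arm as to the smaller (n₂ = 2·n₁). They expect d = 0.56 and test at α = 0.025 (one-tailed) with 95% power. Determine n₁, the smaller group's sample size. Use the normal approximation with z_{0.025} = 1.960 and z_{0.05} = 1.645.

With allocation ratio k = n₂/n₁ = 2, Var(x̄₁−x̄₂) = σ²(1/n₁ + 1/(k·n₁)) = σ²·(k+1)/(k·n₁).
So n₁ = (1 + 1/k)·((z_{α} + z_β)/d)² = 1.500 × (3.605/0.56)².
n₁ = 1.500 × 41.44 = 62.2.
Round up: n₁ = 63, giving n₂ = 2 × 63 = 126.

n₁ = 63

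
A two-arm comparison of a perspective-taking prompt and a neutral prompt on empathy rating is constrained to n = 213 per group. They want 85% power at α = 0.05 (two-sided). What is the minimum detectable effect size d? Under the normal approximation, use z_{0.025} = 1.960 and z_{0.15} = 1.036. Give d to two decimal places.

For two independent groups of n = 213 each: d_min = (z_{α/2} + z_β)·√(2/n).
z-sum = 1.960 + 1.036 = 2.996.
d_min = 2.996 × √(2/213) = 2.996 × 0.0969 = 0.290.

d_min ≈ 0.29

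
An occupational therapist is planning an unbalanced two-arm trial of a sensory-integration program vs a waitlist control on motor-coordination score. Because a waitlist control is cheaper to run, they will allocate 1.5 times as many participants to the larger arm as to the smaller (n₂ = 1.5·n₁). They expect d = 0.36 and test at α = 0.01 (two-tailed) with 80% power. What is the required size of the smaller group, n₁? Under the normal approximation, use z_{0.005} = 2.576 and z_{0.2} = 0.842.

With allocation ratio k = n₂/n₁ = 1.5, Var(x̄₁−x̄₂) = σ²(1/n₁ + 1/(k·n₁)) = σ²·(k+1)/(k·n₁).
So n₁ = (1 + 1/k)·((z_{α/2} + z_β)/d)² = 1.667 × (3.418/0.36)².
n₁ = 1.667 × 90.14 = 150.2.
Round up: n₁ = 151, giving n₂ = ⌈1.5 × 151⌉ = ⌈226.5⌉ = 227.

n₁ = 151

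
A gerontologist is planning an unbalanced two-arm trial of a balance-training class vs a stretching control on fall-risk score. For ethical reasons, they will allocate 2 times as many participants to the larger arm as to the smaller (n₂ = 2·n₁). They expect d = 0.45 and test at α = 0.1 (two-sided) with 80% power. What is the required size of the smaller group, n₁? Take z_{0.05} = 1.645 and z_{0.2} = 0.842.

With allocation ratio k = n₂/n₁ = 2, Var(x̄₁−x̄₂) = σ²(1/n₁ + 1/(k·n₁)) = σ²·(k+1)/(k·n₁).
So n₁ = (1 + 1/k)·((z_{α/2} + z_β)/d)² = 1.500 × (2.487/0.45)².
n₁ = 1.500 × 30.54 = 45.8.
Round up: n₁ = 46, giving n₂ = 2 × 46 = 92.

n₁ = 46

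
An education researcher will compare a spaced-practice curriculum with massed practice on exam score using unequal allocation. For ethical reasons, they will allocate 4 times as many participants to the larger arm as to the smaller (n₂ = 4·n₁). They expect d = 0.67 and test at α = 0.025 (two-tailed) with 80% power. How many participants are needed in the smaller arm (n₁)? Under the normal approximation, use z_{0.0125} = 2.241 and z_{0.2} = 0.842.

n₁ = 27

With allocation ratio k = n₂/n₁ = 4, Var(x̄₁−x̄₂) = σ²(1/n₁ + 1/(k·n₁)) = σ²·(k+1)/(k·n₁).
So n₁ = (1 + 1/k)·((z_{α/2} + z_β)/d)² = 1.250 × (3.083/0.67)².
n₁ = 1.250 × 21.17 = 26.5.
Round up: n₁ = 27, giving n₂ = 4 × 27 = 108.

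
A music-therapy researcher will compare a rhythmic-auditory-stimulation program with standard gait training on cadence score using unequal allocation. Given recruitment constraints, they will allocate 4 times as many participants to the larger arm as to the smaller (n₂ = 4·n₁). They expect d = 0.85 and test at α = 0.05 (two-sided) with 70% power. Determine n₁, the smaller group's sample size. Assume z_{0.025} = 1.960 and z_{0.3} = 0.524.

With allocation ratio k = n₂/n₁ = 4, Var(x̄₁−x̄₂) = σ²(1/n₁ + 1/(k·n₁)) = σ²·(k+1)/(k·n₁).
So n₁ = (1 + 1/k)·((z_{α/2} + z_β)/d)² = 1.250 × (2.484/0.85)².
n₁ = 1.250 × 8.54 = 10.7.
Round up: n₁ = 11, giving n₂ = 4 × 11 = 44.

n₁ = 11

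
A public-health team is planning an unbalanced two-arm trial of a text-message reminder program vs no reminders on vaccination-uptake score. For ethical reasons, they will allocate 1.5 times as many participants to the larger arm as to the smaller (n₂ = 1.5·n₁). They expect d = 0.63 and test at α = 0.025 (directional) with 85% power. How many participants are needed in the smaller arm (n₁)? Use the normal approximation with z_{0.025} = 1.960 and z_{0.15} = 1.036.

With allocation ratio k = n₂/n₁ = 1.5, Var(x̄₁−x̄₂) = σ²(1/n₁ + 1/(k·n₁)) = σ²·(k+1)/(k·n₁).
So n₁ = (1 + 1/k)·((z_{α} + z_β)/d)² = 1.667 × (2.996/0.63)².
n₁ = 1.667 × 22.62 = 37.7.
Round up: n₁ = 38, giving n₂ = 1.5 × 38 = 57.

n₁ = 38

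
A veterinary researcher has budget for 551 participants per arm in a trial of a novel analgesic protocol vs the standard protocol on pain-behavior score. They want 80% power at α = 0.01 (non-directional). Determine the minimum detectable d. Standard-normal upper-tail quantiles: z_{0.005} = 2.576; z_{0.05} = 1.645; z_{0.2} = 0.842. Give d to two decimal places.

For two independent groups of n = 551 each: d_min = (z_{α/2} + z_β)·√(2/n).
z-sum = 2.576 + 0.842 = 3.418.
d_min = 3.418 × √(2/551) = 3.418 × 0.0602 = 0.206.

d_min ≈ 0.21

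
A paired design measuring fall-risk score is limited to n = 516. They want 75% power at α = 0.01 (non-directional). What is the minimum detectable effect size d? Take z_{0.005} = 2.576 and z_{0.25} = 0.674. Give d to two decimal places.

d_min ≈ 0.14

For a single sample (or paired design) of n = 516: d_min = (z_{α/2} + z_β)/√n.
z-sum = 2.576 + 0.674 = 3.250.
d_min = 3.250 / √516 = 3.250 / 22.716 = 0.143.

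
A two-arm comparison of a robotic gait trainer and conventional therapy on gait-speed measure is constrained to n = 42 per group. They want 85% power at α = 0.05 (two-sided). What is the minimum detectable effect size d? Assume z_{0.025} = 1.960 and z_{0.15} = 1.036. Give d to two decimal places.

d_min ≈ 0.65

For two independent groups of n = 42 each: d_min = (z_{α/2} + z_β)·√(2/n).
z-sum = 1.960 + 1.036 = 2.996.
d_min = 2.996 × √(2/42) = 2.996 × 0.2182 = 0.654.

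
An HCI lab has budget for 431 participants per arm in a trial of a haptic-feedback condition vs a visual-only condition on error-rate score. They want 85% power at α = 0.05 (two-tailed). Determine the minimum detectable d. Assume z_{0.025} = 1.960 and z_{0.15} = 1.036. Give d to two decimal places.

For two independent groups of n = 431 each: d_min = (z_{α/2} + z_β)·√(2/n).
z-sum = 1.960 + 1.036 = 2.996.
d_min = 2.996 × √(2/431) = 2.996 × 0.0681 = 0.204.

d_min ≈ 0.20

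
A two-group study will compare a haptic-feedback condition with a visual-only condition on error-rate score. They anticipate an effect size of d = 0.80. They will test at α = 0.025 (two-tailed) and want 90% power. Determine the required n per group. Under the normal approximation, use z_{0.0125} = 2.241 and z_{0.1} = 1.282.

n = 39 per group

For two independent groups with equal n: n = 2·((z_{α/2} + z_β) / d)².
z_{α/2} + z_β = 2.241 + 1.282 = 3.523.
n = 2 × (3.523 / 0.80)² = 2 × 4.404² = 2 × 19.39 = 38.8.
Round up to the next whole participant.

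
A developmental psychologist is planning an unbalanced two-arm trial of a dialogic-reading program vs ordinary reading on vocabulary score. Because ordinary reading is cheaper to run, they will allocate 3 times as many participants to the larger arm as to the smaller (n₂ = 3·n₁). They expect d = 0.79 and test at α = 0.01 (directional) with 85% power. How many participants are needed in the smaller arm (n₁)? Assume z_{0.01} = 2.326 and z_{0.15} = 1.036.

With allocation ratio k = n₂/n₁ = 3, Var(x̄₁−x̄₂) = σ²(1/n₁ + 1/(k·n₁)) = σ²·(k+1)/(k·n₁).
So n₁ = (1 + 1/k)·((z_{α} + z_β)/d)² = 1.333 × (3.362/0.79)².
n₁ = 1.333 × 18.11 = 24.1.
Round up: n₁ = 25, giving n₂ = 3 × 25 = 75.

n₁ = 25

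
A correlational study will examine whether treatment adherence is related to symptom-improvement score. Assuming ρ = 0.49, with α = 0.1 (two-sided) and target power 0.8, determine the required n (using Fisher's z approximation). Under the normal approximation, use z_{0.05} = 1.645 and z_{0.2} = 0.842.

n = 25

Fisher's z: C = ½·ln((1+r)/(1−r)) = ½·ln(2.9216) = 0.5361.
n = ((z_{α/2} + z_β)/C)² + 3.
(1.645 + 0.842) / 0.5361 = 2.487 / 0.5361 = 4.639.
n = 4.639² + 3 = 21.52 + 3 = 24.5.
Round up.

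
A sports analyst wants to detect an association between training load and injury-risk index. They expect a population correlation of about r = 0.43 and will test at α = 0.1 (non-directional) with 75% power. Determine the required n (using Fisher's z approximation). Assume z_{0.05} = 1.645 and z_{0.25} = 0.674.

n = 29

Fisher's z: C = ½·ln((1+r)/(1−r)) = ½·ln(2.5088) = 0.4599.
n = ((z_{α/2} + z_β)/C)² + 3.
(1.645 + 0.674) / 0.4599 = 2.319 / 0.4599 = 5.042.
n = 5.042² + 3 = 25.43 + 3 = 28.4.
Round up.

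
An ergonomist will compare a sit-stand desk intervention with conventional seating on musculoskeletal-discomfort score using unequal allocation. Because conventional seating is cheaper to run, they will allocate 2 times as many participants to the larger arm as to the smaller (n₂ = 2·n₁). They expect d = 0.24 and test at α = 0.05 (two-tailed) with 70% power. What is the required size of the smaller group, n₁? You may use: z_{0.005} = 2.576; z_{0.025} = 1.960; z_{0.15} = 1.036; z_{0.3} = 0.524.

With allocation ratio k = n₂/n₁ = 2, Var(x̄₁−x̄₂) = σ²(1/n₁ + 1/(k·n₁)) = σ²·(k+1)/(k·n₁).
So n₁ = (1 + 1/k)·((z_{α/2} + z_β)/d)² = 1.500 × (2.484/0.24)².
n₁ = 1.500 × 107.12 = 160.7.
Round up: n₁ = 161, giving n₂ = 2 × 161 = 322.

n₁ = 161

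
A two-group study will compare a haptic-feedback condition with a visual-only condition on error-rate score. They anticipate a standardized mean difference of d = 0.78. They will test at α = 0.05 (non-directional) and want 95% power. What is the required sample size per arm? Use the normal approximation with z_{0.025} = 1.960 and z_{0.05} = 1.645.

n = 43 per group

For two independent groups with equal n: n = 2·((z_{α/2} + z_β) / d)².
z_{α/2} + z_β = 1.960 + 1.645 = 3.605.
n = 2 × (3.605 / 0.78)² = 2 × 4.622² = 2 × 21.36 = 42.7.
Round up to the next whole participant.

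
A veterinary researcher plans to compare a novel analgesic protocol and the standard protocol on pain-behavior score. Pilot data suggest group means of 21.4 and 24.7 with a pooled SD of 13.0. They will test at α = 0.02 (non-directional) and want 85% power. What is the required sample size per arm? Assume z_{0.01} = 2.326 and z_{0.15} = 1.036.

Cohen's d = |M₁ − M₂| / SD_pooled = |21.4 − 24.7| / 13.0 = 3.3 / 13.0 = 0.254.
For two independent groups with equal n: n = 2·((z_{α/2} + z_β) / d)².
z_{α/2} + z_β = 2.326 + 1.036 = 3.362.
n = 2 × (3.362 / 0.254)² = 2 × 13.236² = 2 × 175.20 = 350.4.
Round up to the next whole participant.

n = 351 per group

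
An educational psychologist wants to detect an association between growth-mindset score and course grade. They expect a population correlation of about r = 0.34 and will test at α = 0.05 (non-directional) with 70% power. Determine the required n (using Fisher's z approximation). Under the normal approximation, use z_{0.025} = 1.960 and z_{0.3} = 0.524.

Fisher's z: C = ½·ln((1+r)/(1−r)) = ½·ln(2.0303) = 0.3541.
n = ((z_{α/2} + z_β)/C)² + 3.
(1.960 + 0.524) / 0.3541 = 2.484 / 0.3541 = 7.015.
n = 7.015² + 3 = 49.21 + 3 = 52.2.
Round up.

n = 53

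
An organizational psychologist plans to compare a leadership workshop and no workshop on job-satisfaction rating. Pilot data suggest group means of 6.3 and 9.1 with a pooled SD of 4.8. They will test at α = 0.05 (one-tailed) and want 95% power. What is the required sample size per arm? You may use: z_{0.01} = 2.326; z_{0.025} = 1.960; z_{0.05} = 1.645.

n = 64 per group

Cohen's d = |M₁ − M₂| / SD_pooled = |6.3 − 9.1| / 4.8 = 2.8 / 4.8 = 0.583.
For two independent groups with equal n: n = 2·((z_{α} + z_β) / d)².
z_{α} + z_β = 1.645 + 1.645 = 3.290.
n = 2 × (3.290 / 0.583)² = 2 × 5.643² = 2 × 31.85 = 63.7.
Round up to the next whole participant.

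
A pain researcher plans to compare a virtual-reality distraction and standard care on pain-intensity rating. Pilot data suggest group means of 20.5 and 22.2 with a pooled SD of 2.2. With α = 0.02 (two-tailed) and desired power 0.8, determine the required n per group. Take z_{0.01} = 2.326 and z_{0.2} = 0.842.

Cohen's d = |M₁ − M₂| / SD_pooled = |20.5 − 22.2| / 2.2 = 1.7 / 2.2 = 0.773.
For two independent groups with equal n: n = 2·((z_{α/2} + z_β) / d)².
z_{α/2} + z_β = 2.326 + 0.842 = 3.168.
n = 2 × (3.168 / 0.773)² = 2 × 4.098² = 2 × 16.80 = 33.6.
Round up to the next whole participant.

n = 34 per group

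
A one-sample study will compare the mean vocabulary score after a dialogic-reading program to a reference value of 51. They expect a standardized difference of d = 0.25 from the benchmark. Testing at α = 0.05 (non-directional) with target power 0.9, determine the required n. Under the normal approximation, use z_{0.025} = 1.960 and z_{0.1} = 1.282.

For a one-sample test: n = ((z_{α/2} + z_β) / d)².
z_{α/2} + z_β = 1.960 + 1.282 = 3.242.
n = (3.242 / 0.25)² = 12.968² = 168.17.
Round up.

n = 169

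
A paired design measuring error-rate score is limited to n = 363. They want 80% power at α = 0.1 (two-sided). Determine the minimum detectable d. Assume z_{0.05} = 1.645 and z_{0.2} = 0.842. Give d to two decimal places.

d_min ≈ 0.13

For a single sample (or paired design) of n = 363: d_min = (z_{α/2} + z_β)/√n.
z-sum = 1.645 + 0.842 = 2.487.
d_min = 2.487 / √363 = 2.487 / 19.053 = 0.131.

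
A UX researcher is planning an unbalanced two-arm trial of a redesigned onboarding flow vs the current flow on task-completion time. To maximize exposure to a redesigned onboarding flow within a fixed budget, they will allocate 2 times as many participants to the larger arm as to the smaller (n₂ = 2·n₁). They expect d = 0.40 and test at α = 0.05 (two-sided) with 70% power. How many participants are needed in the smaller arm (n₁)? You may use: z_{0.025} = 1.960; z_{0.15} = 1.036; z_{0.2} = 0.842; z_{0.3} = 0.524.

With allocation ratio k = n₂/n₁ = 2, Var(x̄₁−x̄₂) = σ²(1/n₁ + 1/(k·n₁)) = σ²·(k+1)/(k·n₁).
So n₁ = (1 + 1/k)·((z_{α/2} + z_β)/d)² = 1.500 × (2.484/0.40)².
n₁ = 1.500 × 38.56 = 57.8.
Round up: n₁ = 58, giving n₂ = 2 × 58 = 116.

n₁ = 58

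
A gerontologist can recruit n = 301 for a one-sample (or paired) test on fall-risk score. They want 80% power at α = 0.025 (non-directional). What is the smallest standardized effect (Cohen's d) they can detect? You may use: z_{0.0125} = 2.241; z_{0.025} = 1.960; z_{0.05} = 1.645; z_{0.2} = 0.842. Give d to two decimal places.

d_min ≈ 0.18

For a single sample (or paired design) of n = 301: d_min = (z_{α/2} + z_β)/√n.
z-sum = 2.241 + 0.842 = 3.083.
d_min = 3.083 / √301 = 3.083 / 17.349 = 0.178.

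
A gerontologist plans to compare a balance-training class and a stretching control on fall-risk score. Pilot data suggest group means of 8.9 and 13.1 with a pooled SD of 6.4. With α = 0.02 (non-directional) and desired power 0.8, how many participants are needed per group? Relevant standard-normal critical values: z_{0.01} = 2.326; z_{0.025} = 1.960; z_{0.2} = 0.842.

n = 47 per group

Cohen's d = |M₁ − M₂| / SD_pooled = |8.9 − 13.1| / 6.4 = 4.2 / 6.4 = 0.656.
For two independent groups with equal n: n = 2·((z_{α/2} + z_β) / d)².
z_{α/2} + z_β = 2.326 + 0.842 = 3.168.
n = 2 × (3.168 / 0.656)² = 2 × 4.829² = 2 × 23.32 = 46.6.
Round up to the next whole participant.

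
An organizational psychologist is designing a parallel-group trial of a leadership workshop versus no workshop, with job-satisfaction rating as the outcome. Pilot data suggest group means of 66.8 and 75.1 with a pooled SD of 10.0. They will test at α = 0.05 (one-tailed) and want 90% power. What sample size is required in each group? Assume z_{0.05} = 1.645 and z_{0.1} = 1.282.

Cohen's d = |M₁ − M₂| / SD_pooled = |66.8 − 75.1| / 10.0 = 8.3 / 10.0 = 0.830.
For two independent groups with equal n: n = 2·((z_{α} + z_β) / d)².
z_{α} + z_β = 1.645 + 1.282 = 2.927.
n = 2 × (2.927 / 0.830)² = 2 × 3.527² = 2 × 12.44 = 24.9.
Round up to the next whole participant.

n = 25 per group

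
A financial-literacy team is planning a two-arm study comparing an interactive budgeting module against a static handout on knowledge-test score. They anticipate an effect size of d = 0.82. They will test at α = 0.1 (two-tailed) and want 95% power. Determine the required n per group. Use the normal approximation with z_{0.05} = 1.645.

For two independent groups with equal n: n = 2·((z_{α/2} + z_β) / d)².
z_{α/2} + z_β = 1.645 + 1.645 = 3.290.
n = 2 × (3.290 / 0.82)² = 2 × 4.012² = 2 × 16.10 = 32.2.
Round up to the next whole participant.

n = 33 per group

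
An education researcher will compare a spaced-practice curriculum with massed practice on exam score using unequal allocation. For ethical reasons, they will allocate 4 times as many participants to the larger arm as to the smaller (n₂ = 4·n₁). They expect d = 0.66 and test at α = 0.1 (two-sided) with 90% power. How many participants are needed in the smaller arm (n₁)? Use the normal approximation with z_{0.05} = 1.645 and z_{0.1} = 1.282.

With allocation ratio k = n₂/n₁ = 4, Var(x̄₁−x̄₂) = σ²(1/n₁ + 1/(k·n₁)) = σ²·(k+1)/(k·n₁).
So n₁ = (1 + 1/k)·((z_{α/2} + z_β)/d)² = 1.250 × (2.927/0.66)².
n₁ = 1.250 × 19.67 = 24.6.
Round up: n₁ = 25, giving n₂ = 4 × 25 = 100.

n₁ = 25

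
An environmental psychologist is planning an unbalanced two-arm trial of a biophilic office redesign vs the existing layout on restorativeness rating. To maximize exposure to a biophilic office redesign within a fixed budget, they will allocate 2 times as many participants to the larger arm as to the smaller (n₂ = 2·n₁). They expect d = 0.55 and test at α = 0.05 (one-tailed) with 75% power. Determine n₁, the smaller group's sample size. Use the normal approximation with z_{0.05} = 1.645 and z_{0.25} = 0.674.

n₁ = 27

With allocation ratio k = n₂/n₁ = 2, Var(x̄₁−x̄₂) = σ²(1/n₁ + 1/(k·n₁)) = σ²·(k+1)/(k·n₁).
So n₁ = (1 + 1/k)·((z_{α} + z_β)/d)² = 1.500 × (2.319/0.55)².
n₁ = 1.500 × 17.78 = 26.7.
Round up: n₁ = 27, giving n₂ = 2 × 27 = 54.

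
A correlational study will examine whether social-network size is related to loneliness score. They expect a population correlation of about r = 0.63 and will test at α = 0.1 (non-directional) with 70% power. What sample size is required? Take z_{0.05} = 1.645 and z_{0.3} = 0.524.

Fisher's z: C = ½·ln((1+r)/(1−r)) = ½·ln(4.4054) = 0.7414.
n = ((z_{α/2} + z_β)/C)² + 3.
(1.645 + 0.524) / 0.7414 = 2.169 / 0.7414 = 2.926.
n = 2.926² + 3 = 8.56 + 3 = 11.6.
Round up.

n = 12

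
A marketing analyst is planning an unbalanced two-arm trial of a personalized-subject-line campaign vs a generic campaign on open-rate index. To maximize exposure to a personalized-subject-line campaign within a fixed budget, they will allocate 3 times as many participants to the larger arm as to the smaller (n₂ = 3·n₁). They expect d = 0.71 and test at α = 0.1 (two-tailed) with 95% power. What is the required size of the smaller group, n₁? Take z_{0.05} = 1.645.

With allocation ratio k = n₂/n₁ = 3, Var(x̄₁−x̄₂) = σ²(1/n₁ + 1/(k·n₁)) = σ²·(k+1)/(k·n₁).
So n₁ = (1 + 1/k)·((z_{α/2} + z_β)/d)² = 1.333 × (3.290/0.71)².
n₁ = 1.333 × 21.47 = 28.6.
Round up: n₁ = 29, giving n₂ = 3 × 29 = 87.

n₁ = 29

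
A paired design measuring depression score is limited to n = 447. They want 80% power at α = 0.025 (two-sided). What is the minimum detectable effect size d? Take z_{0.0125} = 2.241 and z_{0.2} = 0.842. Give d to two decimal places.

For a single sample (or paired design) of n = 447: d_min = (z_{α/2} + z_β)/√n.
z-sum = 2.241 + 0.842 = 3.083.
d_min = 3.083 / √447 = 3.083 / 21.142 = 0.146.

d_min ≈ 0.15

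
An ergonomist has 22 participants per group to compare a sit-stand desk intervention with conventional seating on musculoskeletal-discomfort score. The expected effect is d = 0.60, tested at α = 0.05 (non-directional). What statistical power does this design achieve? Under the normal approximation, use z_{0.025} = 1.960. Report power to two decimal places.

power ≈ 0.51

For two equal groups, power = Φ(d·√(n/2) − z_{α/2}).
d·√(n/2) = 0.60 × √(22/2) = 0.60 × 3.317 = 1.990.
z_β = 1.990 − 1.960 = 0.030.
Power = Φ(0.030) = 0.512.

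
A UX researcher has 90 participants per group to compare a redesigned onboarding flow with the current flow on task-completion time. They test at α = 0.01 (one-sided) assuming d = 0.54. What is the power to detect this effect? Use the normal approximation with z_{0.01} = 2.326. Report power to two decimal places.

power ≈ 0.90

For two equal groups, power = Φ(d·√(n/2) − z_{α}).
d·√(n/2) = 0.54 × √(90/2) = 0.54 × 6.708 = 3.622.
z_β = 3.622 − 2.326 = 1.296.
Power = Φ(1.296) = 0.903.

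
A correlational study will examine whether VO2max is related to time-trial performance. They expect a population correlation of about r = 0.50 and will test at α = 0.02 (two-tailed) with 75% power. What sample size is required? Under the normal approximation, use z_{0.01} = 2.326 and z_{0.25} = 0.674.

Fisher's z: C = ½·ln((1+r)/(1−r)) = ½·ln(3.0000) = 0.5493.
n = ((z_{α/2} + z_β)/C)² + 3.
(2.326 + 0.674) / 0.5493 = 3.000 / 0.5493 = 5.461.
n = 5.461² + 3 = 29.83 + 3 = 32.8.
Round up.

n = 33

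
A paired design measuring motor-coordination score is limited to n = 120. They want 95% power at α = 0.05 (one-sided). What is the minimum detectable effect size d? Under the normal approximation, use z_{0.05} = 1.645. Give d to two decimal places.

d_min ≈ 0.30

For a single sample (or paired design) of n = 120: d_min = (z_{α} + z_β)/√n.
z-sum = 1.645 + 1.645 = 3.290.
d_min = 3.290 / √120 = 3.290 / 10.954 = 0.300.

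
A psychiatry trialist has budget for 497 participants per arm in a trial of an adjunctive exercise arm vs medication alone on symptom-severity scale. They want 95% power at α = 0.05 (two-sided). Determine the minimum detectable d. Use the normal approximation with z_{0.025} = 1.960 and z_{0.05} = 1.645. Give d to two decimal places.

For two independent groups of n = 497 each: d_min = (z_{α/2} + z_β)·√(2/n).
z-sum = 1.960 + 1.645 = 3.605.
d_min = 3.605 × √(2/497) = 3.605 × 0.0634 = 0.229.

d_min ≈ 0.23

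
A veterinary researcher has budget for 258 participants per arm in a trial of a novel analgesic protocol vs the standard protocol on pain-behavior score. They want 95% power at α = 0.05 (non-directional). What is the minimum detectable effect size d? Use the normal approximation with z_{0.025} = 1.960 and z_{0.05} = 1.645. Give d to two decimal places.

d_min ≈ 0.32

For two independent groups of n = 258 each: d_min = (z_{α/2} + z_β)·√(2/n).
z-sum = 1.960 + 1.645 = 3.605.
d_min = 3.605 × √(2/258) = 3.605 × 0.0880 = 0.317.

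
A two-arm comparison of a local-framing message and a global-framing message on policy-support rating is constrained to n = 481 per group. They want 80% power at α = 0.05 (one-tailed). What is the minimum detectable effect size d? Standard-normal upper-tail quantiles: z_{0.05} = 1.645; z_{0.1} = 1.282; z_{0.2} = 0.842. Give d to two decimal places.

d_min ≈ 0.16

For two independent groups of n = 481 each: d_min = (z_{α} + z_β)·√(2/n).
z-sum = 1.645 + 0.842 = 2.487.
d_min = 2.487 × √(2/481) = 2.487 × 0.0645 = 0.160.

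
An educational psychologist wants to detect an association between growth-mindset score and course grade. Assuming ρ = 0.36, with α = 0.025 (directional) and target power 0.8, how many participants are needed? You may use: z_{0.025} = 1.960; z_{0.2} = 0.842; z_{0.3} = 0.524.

n = 59

Fisher's z: C = ½·ln((1+r)/(1−r)) = ½·ln(2.1250) = 0.3769.
n = ((z_{α} + z_β)/C)² + 3.
(1.960 + 0.842) / 0.3769 = 2.802 / 0.3769 = 7.434.
n = 7.434² + 3 = 55.27 + 3 = 58.3.
Round up.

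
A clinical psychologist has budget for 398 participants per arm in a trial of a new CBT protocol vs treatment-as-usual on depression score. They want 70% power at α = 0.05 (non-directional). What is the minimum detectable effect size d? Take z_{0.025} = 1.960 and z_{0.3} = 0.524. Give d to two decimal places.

For two independent groups of n = 398 each: d_min = (z_{α/2} + z_β)·√(2/n).
z-sum = 1.960 + 0.524 = 2.484.
d_min = 2.484 × √(2/398) = 2.484 × 0.0709 = 0.176.

d_min ≈ 0.18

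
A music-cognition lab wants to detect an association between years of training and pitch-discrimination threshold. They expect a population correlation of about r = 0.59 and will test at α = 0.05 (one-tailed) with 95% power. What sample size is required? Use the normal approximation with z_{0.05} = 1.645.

Fisher's z: C = ½·ln((1+r)/(1−r)) = ½·ln(3.8780) = 0.6777.
n = ((z_{α} + z_β)/C)² + 3.
(1.645 + 1.645) / 0.6777 = 3.290 / 0.6777 = 4.855.
n = 4.855² + 3 = 23.57 + 3 = 26.6.
Round up.

n = 27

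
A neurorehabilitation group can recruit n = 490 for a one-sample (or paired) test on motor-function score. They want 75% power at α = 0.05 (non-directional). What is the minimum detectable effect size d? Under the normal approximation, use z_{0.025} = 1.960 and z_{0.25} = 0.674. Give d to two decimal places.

For a single sample (or paired design) of n = 490: d_min = (z_{α/2} + z_β)/√n.
z-sum = 1.960 + 0.674 = 2.634.
d_min = 2.634 / √490 = 2.634 / 22.136 = 0.119.

d_min ≈ 0.12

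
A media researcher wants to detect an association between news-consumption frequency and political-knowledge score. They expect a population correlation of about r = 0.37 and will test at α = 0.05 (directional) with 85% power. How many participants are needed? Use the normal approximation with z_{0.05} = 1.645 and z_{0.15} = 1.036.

n = 51

Fisher's z: C = ½·ln((1+r)/(1−r)) = ½·ln(2.1746) = 0.3884.
n = ((z_{α} + z_β)/C)² + 3.
(1.645 + 1.036) / 0.3884 = 2.681 / 0.3884 = 6.903.
n = 6.903² + 3 = 47.65 + 3 = 50.6.
Round up.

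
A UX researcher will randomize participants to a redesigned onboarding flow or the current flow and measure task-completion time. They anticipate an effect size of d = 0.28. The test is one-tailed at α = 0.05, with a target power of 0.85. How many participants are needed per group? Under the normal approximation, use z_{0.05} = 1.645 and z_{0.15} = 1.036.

n = 184 per group

For two independent groups with equal n: n = 2·((z_{α} + z_β) / d)².
z_{α} + z_β = 1.645 + 1.036 = 2.681.
n = 2 × (2.681 / 0.28)² = 2 × 9.575² = 2 × 91.68 = 183.4.
Round up to the next whole participant.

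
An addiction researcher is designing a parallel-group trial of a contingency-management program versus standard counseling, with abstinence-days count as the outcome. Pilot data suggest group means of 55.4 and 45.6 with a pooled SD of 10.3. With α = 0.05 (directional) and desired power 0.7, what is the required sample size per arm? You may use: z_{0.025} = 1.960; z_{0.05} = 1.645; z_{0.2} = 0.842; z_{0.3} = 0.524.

Cohen's d = |M₁ − M₂| / SD_pooled = |55.4 − 45.6| / 10.3 = 9.8 / 10.3 = 0.951.
For two independent groups with equal n: n = 2·((z_{α} + z_β) / d)².
z_{α} + z_β = 1.645 + 0.524 = 2.169.
n = 2 × (2.169 / 0.951)² = 2 × 2.281² = 2 × 5.20 = 10.4.
Round up to the next whole participant.

n = 11 per group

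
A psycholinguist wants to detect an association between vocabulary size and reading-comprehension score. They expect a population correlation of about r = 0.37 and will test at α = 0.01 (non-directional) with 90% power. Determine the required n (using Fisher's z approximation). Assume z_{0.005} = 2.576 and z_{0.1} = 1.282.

n = 102

Fisher's z: C = ½·ln((1+r)/(1−r)) = ½·ln(2.1746) = 0.3884.
n = ((z_{α/2} + z_β)/C)² + 3.
(2.576 + 1.282) / 0.3884 = 3.858 / 0.3884 = 9.933.
n = 9.933² + 3 = 98.67 + 3 = 101.7.
Round up.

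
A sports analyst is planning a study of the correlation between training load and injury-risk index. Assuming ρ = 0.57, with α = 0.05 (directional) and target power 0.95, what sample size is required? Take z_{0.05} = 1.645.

Fisher's z: C = ½·ln((1+r)/(1−r)) = ½·ln(3.6512) = 0.6475.
n = ((z_{α} + z_β)/C)² + 3.
(1.645 + 1.645) / 0.6475 = 3.290 / 0.6475 = 5.081.
n = 5.081² + 3 = 25.82 + 3 = 28.8.
Round up.

n = 29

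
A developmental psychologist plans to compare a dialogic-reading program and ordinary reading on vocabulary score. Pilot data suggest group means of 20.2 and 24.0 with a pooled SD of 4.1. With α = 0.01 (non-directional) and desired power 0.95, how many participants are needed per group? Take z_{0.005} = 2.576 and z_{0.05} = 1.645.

Cohen's d = |M₁ − M₂| / SD_pooled = |20.2 − 24.0| / 4.1 = 3.8 / 4.1 = 0.927.
For two independent groups with equal n: n = 2·((z_{α/2} + z_β) / d)².
z_{α/2} + z_β = 2.576 + 1.645 = 4.221.
n = 2 × (4.221 / 0.927)² = 2 × 4.553² = 2 × 20.73 = 41.5.
Round up to the next whole participant.

n = 42 per group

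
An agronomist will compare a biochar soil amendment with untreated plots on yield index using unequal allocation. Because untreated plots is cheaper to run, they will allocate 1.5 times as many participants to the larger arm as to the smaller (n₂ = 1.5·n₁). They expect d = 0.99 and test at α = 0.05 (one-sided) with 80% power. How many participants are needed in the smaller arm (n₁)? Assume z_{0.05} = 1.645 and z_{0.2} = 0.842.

With allocation ratio k = n₂/n₁ = 1.5, Var(x̄₁−x̄₂) = σ²(1/n₁ + 1/(k·n₁)) = σ²·(k+1)/(k·n₁).
So n₁ = (1 + 1/k)·((z_{α} + z_β)/d)² = 1.667 × (2.487/0.99)².
n₁ = 1.667 × 6.31 = 10.5.
Round up: n₁ = 11, giving n₂ = ⌈1.5 × 11⌉ = ⌈16.5⌉ = 17.

n₁ = 11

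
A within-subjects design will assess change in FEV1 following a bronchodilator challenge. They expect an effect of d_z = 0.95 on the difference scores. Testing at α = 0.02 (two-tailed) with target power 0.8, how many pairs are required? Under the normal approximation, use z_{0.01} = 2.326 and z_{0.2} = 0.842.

For a paired (one-sample on differences) test: n = ((z_{α/2} + z_β) / d)².
z_{α/2} + z_β = 2.326 + 0.842 = 3.168.
n = (3.168 / 0.95)² = 3.335² = 11.12.
Round up.

n = 12 pairs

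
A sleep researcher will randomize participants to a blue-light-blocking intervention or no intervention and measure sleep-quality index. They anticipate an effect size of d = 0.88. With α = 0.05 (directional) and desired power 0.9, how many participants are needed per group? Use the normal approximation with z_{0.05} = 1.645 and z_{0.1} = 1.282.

For two independent groups with equal n: n = 2·((z_{α} + z_β) / d)².
z_{α} + z_β = 1.645 + 1.282 = 2.927.
n = 2 × (2.927 / 0.88)² = 2 × 3.326² = 2 × 11.06 = 22.1.
Round up to the next whole participant.

n = 23 per group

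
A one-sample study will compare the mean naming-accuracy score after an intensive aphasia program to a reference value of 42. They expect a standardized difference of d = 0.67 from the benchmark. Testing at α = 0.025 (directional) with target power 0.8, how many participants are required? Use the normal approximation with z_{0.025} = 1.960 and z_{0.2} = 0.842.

For a one-sample test: n = ((z_{α} + z_β) / d)².
z_{α} + z_β = 1.960 + 0.842 = 2.802.
n = (2.802 / 0.67)² = 4.182² = 17.49.
Round up.

n = 18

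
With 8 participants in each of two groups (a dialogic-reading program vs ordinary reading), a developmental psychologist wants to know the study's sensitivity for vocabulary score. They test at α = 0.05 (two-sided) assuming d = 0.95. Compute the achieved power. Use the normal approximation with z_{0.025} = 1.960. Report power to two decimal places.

power ≈ 0.48

For two equal groups, power = Φ(d·√(n/2) − z_{α/2}).
d·√(n/2) = 0.95 × √(8/2) = 0.95 × 2.000 = 1.900.
z_β = 1.900 − 1.960 = -0.060.
Power = Φ(-0.060) = 0.476.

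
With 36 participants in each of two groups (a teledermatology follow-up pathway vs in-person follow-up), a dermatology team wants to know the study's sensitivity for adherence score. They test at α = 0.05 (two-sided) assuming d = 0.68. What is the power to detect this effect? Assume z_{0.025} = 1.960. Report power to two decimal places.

For two equal groups, power = Φ(d·√(n/2) − z_{α/2}).
d·√(n/2) = 0.68 × √(36/2) = 0.68 × 4.243 = 2.885.
z_β = 2.885 − 1.960 = 0.925.
Power = Φ(0.925) = 0.823.

power ≈ 0.82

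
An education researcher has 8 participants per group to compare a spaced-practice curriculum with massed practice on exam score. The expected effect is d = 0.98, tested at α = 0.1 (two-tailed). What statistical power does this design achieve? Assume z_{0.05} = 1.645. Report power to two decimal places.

For two equal groups, power = Φ(d·√(n/2) − z_{α/2}).
d·√(n/2) = 0.98 × √(8/2) = 0.98 × 2.000 = 1.960.
z_β = 1.960 − 1.645 = 0.315.
Power = Φ(0.315) = 0.624.

power ≈ 0.62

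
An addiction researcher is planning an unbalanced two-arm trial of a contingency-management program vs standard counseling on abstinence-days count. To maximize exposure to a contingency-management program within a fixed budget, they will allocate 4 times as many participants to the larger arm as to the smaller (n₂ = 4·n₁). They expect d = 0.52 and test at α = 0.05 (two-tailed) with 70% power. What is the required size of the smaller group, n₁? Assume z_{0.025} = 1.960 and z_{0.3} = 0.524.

With allocation ratio k = n₂/n₁ = 4, Var(x̄₁−x̄₂) = σ²(1/n₁ + 1/(k·n₁)) = σ²·(k+1)/(k·n₁).
So n₁ = (1 + 1/k)·((z_{α/2} + z_β)/d)² = 1.250 × (2.484/0.52)².
n₁ = 1.250 × 22.82 = 28.5.
Round up: n₁ = 29, giving n₂ = 4 × 29 = 116.

n₁ = 29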